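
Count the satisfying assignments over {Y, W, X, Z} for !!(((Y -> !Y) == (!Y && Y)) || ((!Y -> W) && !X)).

Initial set: {!!(((Y -> !Y) == (!Y && Y)) || ((!Y -> W) && !X))}.
!!(((Y -> !Y) == (!Y && Y)) || ((!Y -> W) && !X)): drop double negation, giving (((Y -> !Y) == (!Y && Y)) || ((!Y -> W) && !X)).
(((Y -> !Y) == (!Y && Y)) || ((!Y -> W) && !X)): β-rule — branch into ((Y -> !Y) == (!Y && Y))  //  ((!Y -> W) && !X).
  branch 1 (add ((Y -> !Y) == (!Y && Y))):
    ((Y -> !Y) == (!Y && Y)): β-rule — branch into (Y -> !Y), (!Y && Y)  //  !(Y -> !Y), !(!Y && Y).
      branch 1.1 (add (Y -> !Y), (!Y && Y)):
        (!Y && Y): α-rule — add !Y, Y.
        × closes — contains both Y and !Y.
      branch 1.2 (add !(Y -> !Y), !(!Y && Y)):
        !(Y -> !Y): α-rule — add Y, !!Y.
        !(!Y && Y): β-rule — branch into !!Y  //  !Y.
          branch 1.2.1 (add !!Y):
            ○ open, literals {Y=T}.
          branch 1.2.2 (add !Y):
            × closes — contains both Y and !Y.
  branch 2 (add ((!Y -> W) && !X)):
    ((!Y -> W) && !X): α-rule — add (!Y -> W), !X.
    (!Y -> W): β-rule — branch into !!Y  //  W.
      branch 2.1 (add !!Y):
        ○ open, literals {X=F, Y=T}.
      branch 2.2 (add W):
        ○ open, literals {W=T, X=F}.
2 branches closed, 3 open.
Each open branch fixes some atoms; the unmentioned ones are free. Counting distinct full assignments: branch {Y=T} (W, X, Z) contributes 8 new; branch {X=F, Y=T} (W, Z) contributes 0 new; branch {W=T, X=F} (Y, Z) contributes 2 new. Total: 10.

10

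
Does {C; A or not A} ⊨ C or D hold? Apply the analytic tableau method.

Initial set: {C; (A or not A); not (C or D)}.
not (C or D): α-rule — add not C, not D.
× closes — contains both C and not C.
All 1 branch closes.
Every branch closed, so the premises entail the conclusion.

Yes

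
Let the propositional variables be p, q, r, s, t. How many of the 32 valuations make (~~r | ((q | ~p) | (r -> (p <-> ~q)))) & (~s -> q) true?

Initial set: {((~~r | ((q | ~p) | (r -> (p <-> ~q)))) & (~s -> q))}.
((~~r | ((q | ~p) | (r -> (p <-> ~q)))) & (~s -> q)): α-rule — add (~~r | ((q | ~p) | (r -> (p <-> ~q)))), (~s -> q).
(~~r | ((q | ~p) | (r -> (p <-> ~q)))): β-rule — branch into ~~r  //  ((q | ~p) | (r -> (p <-> ~q))).
  branch 1 (add ~~r):
    ~~r: drop double negation, giving r.
    (~s -> q): β-rule — branch into ~~s  //  q.
      branch 1.1 (add ~~s):
        ○ open, literals {r=1, s=1}.
      branch 1.2 (add q):
        ○ open, literals {q=1, r=1}.
  branch 2 (add ((q | ~p) | (r -> (p <-> ~q)))):
    (~s -> q): β-rule — branch into ~~s  //  q.
      branch 2.1 (add ~~s):
        ((q | ~p) | (r -> (p <-> ~q))): β-rule — branch into (q | ~p)  //  (r -> (p <-> ~q)).
          branch 2.1.1 (add (q | ~p)):
            (q | ~p): β-rule — branch into q  //  ~p.
              branch 2.1.1.1 (add q):
                ○ open, literals {q=1, s=1}.
              branch 2.1.1.2 (add ~p):
                ○ open, literals {p=0, s=1}.
          branch 2.1.2 (add (r -> (p <-> ~q))):
            (r -> (p <-> ~q)): β-rule — branch into ~r  //  (p <-> ~q).
              branch 2.1.2.1 (add ~r):
                ○ open, literals {r=0, s=1}.
              branch 2.1.2.2 (add (p <-> ~q)):
                (p <-> ~q): β-rule — branch into p, ~q  //  ~p, ~~q.
                  branch 2.1.2.2.1 (add p, ~q):
                    ○ open, literals {p=1, q=0, s=1}.
                  branch 2.1.2.2.2 (add ~p, ~~q):
                    ○ open, literals {p=0, q=1, s=1}.
      branch 2.2 (add q):
        ((q | ~p) | (r -> (p <-> ~q))): β-rule — branch into (q | ~p)  //  (r -> (p <-> ~q)).
          branch 2.2.1 (add (q | ~p)):
            (q | ~p): β-rule — branch into q  //  ~p.
              branch 2.2.1.1 (add q):
                ○ open, literals {q=1}.
              branch 2.2.1.2 (add ~p):
                ○ open, literals {p=0, q=1}.
          branch 2.2.2 (add (r -> (p <-> ~q))):
            (r -> (p <-> ~q)): β-rule — branch into ~r  //  (p <-> ~q).
              branch 2.2.2.1 (add ~r):
                ○ open, literals {q=1, r=0}.
              branch 2.2.2.2 (add (p <-> ~q)):
                (p <-> ~q): β-rule — branch into p, ~q  //  ~p, ~~q.
                  branch 2.2.2.2.1 (add p, ~q):
                    × closes — contains both q and ~q.
                  branch 2.2.2.2.2 (add ~p, ~~q):
                    ○ open, literals {p=0, q=1}.
1 branch closed, 11 open.
Each open branch fixes some atoms; the unmentioned ones are free. Counting distinct full assignments: branch {r=1, s=1} (p, q, t) contributes 8 new; branch {q=1, r=1} (p, s, t) contributes 4 new; branch {q=1, s=1} (p, r, t) contributes 4 new; branch {p=0, s=1} (q, r, t) contributes 2 new; branch {r=0, s=1} (p, q, t) contributes 2 new; branch {p=1, q=0, s=1} (r, t) contributes 0 new; branch {p=0, q=1, s=1} (r, t) contributes 0 new; branch {q=1} (p, r, s, t) contributes 4 new; branch {p=0, q=1} (r, s, t) contributes 0 new; branch {q=1, r=0} (p, s, t) contributes 0 new; branch {p=0, q=1} (r, s, t) contributes 0 new. Total: 24.

24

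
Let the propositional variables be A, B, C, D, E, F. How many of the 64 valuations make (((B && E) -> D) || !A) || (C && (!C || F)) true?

61

Initial set: {((((B && E) -> D) || !A) || (C && (!C || F)))}.
((((B && E) -> D) || !A) || (C && (!C || F))): β-rule — branch into (((B && E) -> D) || !A)  //  (C && (!C || F)).
  branch 1 (add (((B && E) -> D) || !A)):
    (((B && E) -> D) || !A): β-rule — branch into ((B && E) -> D)  //  !A.
      branch 1.1 (add ((B && E) -> D)):
        ((B && E) -> D): β-rule — branch into !(B && E)  //  D.
          branch 1.1.1 (add !(B && E)):
            !(B && E): β-rule — branch into !B  //  !E.
              branch 1.1.1.1 (add !B):
                ○ open, literals {B=F}.
              branch 1.1.1.2 (add !E):
                ○ open, literals {E=F}.
          branch 1.1.2 (add D):
            ○ open, literals {D=T}.
      branch 1.2 (add !A):
        ○ open, literals {A=F}.
  branch 2 (add (C && (!C || F))):
    (C && (!C || F)): α-rule — add C, (!C || F).
    (!C || F): β-rule — branch into !C  //  F.
      branch 2.1 (add !C):
        × closes — contains both C and !C.
      branch 2.2 (add F):
        ○ open, literals {C=T, F=T}.
1 branch closed, 5 open.
Each open branch fixes some atoms; the unmentioned ones are free. Counting distinct full assignments: branch {B=F} (A, C, D, E, F) contributes 32 new; branch {E=F} (A, B, C, D, F) contributes 16 new; branch {D=T} (A, B, C, E, F) contributes 8 new; branch {A=F} (B, C, D, E, F) contributes 4 new; branch {C=T, F=T} (A, B, D, E) contributes 1 new. Total: 61.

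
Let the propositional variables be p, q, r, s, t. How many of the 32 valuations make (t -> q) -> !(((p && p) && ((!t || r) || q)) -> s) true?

Initial set: {((t -> q) -> !(((p && p) && ((!t || r) || q)) -> s))}.
((t -> q) -> !(((p && p) && ((!t || r) || q)) -> s)): β-rule — branch into !(t -> q)  //  !(((p && p) && ((!t || r) || q)) -> s).
  branch 1 (add !(t -> q)):
    !(t -> q): α-rule — add t, !q.
    ○ open, literals {q=0, t=1}.
  branch 2 (add !(((p && p) && ((!t || r) || q)) -> s)):
    !(((p && p) && ((!t || r) || q)) -> s): α-rule — add ((p && p) && ((!t || r) || q)), !s.
    ((p && p) && ((!t || r) || q)): α-rule — add (p && p), ((!t || r) || q).
    (p && p): α-rule — add p, p.
    ((!t || r) || q): β-rule — branch into (!t || r)  //  q.
      branch 2.1 (add (!t || r)):
        (!t || r): β-rule — branch into !t  //  r.
          branch 2.1.1 (add !t):
            ○ open, literals {p=1, s=0, t=0}.
          branch 2.1.2 (add r):
            ○ open, literals {p=1, r=1, s=0}.
      branch 2.2 (add q):
        ○ open, literals {p=1, q=1, s=0}.
0 branches closed, 4 open.
Each open branch fixes some atoms; the unmentioned ones are free. Counting distinct full assignments: branch {q=0, t=1} (p, r, s) contributes 8 new; branch {p=1, s=0, t=0} (q, r) contributes 4 new; branch {p=1, r=1, s=0} (q, t) contributes 1 new; branch {p=1, q=1, s=0} (r, t) contributes 1 new. Total: 14.

14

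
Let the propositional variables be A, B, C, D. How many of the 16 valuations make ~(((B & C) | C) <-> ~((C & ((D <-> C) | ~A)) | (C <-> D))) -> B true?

Initial set: {(~(((B & C) | C) <-> ~((C & ((D <-> C) | ~A)) | (C <-> D))) -> B)}.
(~(((B & C) | C) <-> ~((C & ((D <-> C) | ~A)) | (C <-> D))) -> B): β-rule — branch into ~~(((B & C) | C) <-> ~((C & ((D <-> C) | ~A)) | (C <-> D)))  //  B.
  branch 1 (add ~~(((B & C) | C) <-> ~((C & ((D <-> C) | ~A)) | (C <-> D)))):
    ~~(((B & C) | C) <-> ~((C & ((D <-> C) | ~A)) | (C <-> D))): β-rule — branch into ((B & C) | C), ~((C & ((D <-> C) | ~A)) | (C <-> D))  //  ~((B & C) | C), ~~((C & ((D <-> C) | ~A)) | (C <-> D)).
      branch 1.1 (add ((B & C) | C), ~((C & ((D <-> C) | ~A)) | (C <-> D))):
        ~((C & ((D <-> C) | ~A)) | (C <-> D)): α-rule — add ~(C & ((D <-> C) | ~A)), ~(C <-> D).
        ((B & C) | C): β-rule — branch into (B & C)  //  C.
          branch 1.1.1 (add (B & C)):
            (B & C): α-rule — add B, C.
            ~(C & ((D <-> C) | ~A)): β-rule — branch into ~C  //  ~((D <-> C) | ~A).
              branch 1.1.1.1 (add ~C):
                × closes — contains both C and ~C.
              branch 1.1.1.2 (add ~((D <-> C) | ~A)):
                ~((D <-> C) | ~A): α-rule — add ~(D <-> C), ~~A.
                ~(C <-> D): β-rule — branch into C, ~D  //  ~C, D.
                  branch 1.1.1.2.1 (add C, ~D):
                    ~(D <-> C): β-rule — branch into D, ~C  //  ~D, C.
                      branch 1.1.1.2.1.1 (add D, ~C):
                        × closes — contains both D and ~D.
                      branch 1.1.1.2.1.2 (add ~D, C):
                        ○ open, literals {A=1, B=1, C=1, D=0}.
                  branch 1.1.1.2.2 (add ~C, D):
                    × closes — contains both C and ~C.
          branch 1.1.2 (add C):
            ~(C & ((D <-> C) | ~A)): β-rule — branch into ~C  //  ~((D <-> C) | ~A).
              branch 1.1.2.1 (add ~C):
                × closes — contains both C and ~C.
              branch 1.1.2.2 (add ~((D <-> C) | ~A)):
                ~((D <-> C) | ~A): α-rule — add ~(D <-> C), ~~A.
                ~(C <-> D): β-rule — branch into C, ~D  //  ~C, D.
                  branch 1.1.2.2.1 (add C, ~D):
                    ~(D <-> C): β-rule — branch into D, ~C  //  ~D, C.
                      branch 1.1.2.2.1.1 (add D, ~C):
                        × closes — contains both D and ~D.
                      branch 1.1.2.2.1.2 (add ~D, C):
                        ○ open, literals {A=1, C=1, D=0}.
                  branch 1.1.2.2.2 (add ~C, D):
                    × closes — contains both C and ~C.
      branch 1.2 (add ~((B & C) | C), ~~((C & ((D <-> C) | ~A)) | (C <-> D))):
        ~((B & C) | C): α-rule — add ~(B & C), ~C.
        ~~((C & ((D <-> C) | ~A)) | (C <-> D)): β-rule — branch into (C & ((D <-> C) | ~A))  //  (C <-> D).
          branch 1.2.1 (add (C & ((D <-> C) | ~A))):
            (C & ((D <-> C) | ~A)): α-rule — add C, ((D <-> C) | ~A).
            × closes — contains both C and ~C.
          branch 1.2.2 (add (C <-> D)):
            ~(B & C): β-rule — branch into ~B  //  ~C.
              branch 1.2.2.1 (add ~B):
                (C <-> D): β-rule — branch into C, D  //  ~C, ~D.
                  branch 1.2.2.1.1 (add C, D):
                    × closes — contains both C and ~C.
                  branch 1.2.2.1.2 (add ~C, ~D):
                    ○ open, literals {B=0, C=0, D=0}.
              branch 1.2.2.2 (add ~C):
                (C <-> D): β-rule — branch into C, D  //  ~C, ~D.
                  branch 1.2.2.2.1 (add C, D):
                    × closes — contains both C and ~C.
                  branch 1.2.2.2.2 (add ~C, ~D):
                    ○ open, literals {C=0, D=0}.
  branch 2 (add B):
    ○ open, literals {B=1}.
9 branches closed, 5 open.
Each open branch fixes some atoms; the unmentioned ones are free. Counting distinct full assignments: branch {A=1, B=1, C=1, D=0} (none free) contributes 1 new; branch {A=1, C=1, D=0} (B) contributes 1 new; branch {B=0, C=0, D=0} (A) contributes 2 new; branch {C=0, D=0} (A, B) contributes 2 new; branch {B=1} (A, C, D) contributes 5 new. Total: 11.

11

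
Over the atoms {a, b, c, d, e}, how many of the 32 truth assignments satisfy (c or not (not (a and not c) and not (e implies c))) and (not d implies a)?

Initial set: {((c or not (not (a and not c) and not (e implies c))) and (not d implies a))}.
((c or not (not (a and not c) and not (e implies c))) and (not d implies a)): α-rule — add (c or not (not (a and not c) and not (e implies c))), (not d implies a).
(c or not (not (a and not c) and not (e implies c))): β-rule — branch into c  //  not (not (a and not c) and not (e implies c)).
  branch 1 (add c):
    (not d implies a): β-rule — branch into not not d  //  a.
      branch 1.1 (add not not d):
        ○ open, literals {c=1, d=1}.
      branch 1.2 (add a):
        ○ open, literals {a=1, c=1}.
  branch 2 (add not (not (a and not c) and not (e implies c))):
    (not d implies a): β-rule — branch into not not d  //  a.
      branch 2.1 (add not not d):
        not (not (a and not c) and not (e implies c)): β-rule — branch into not not (a and not c)  //  not not (e implies c).
          branch 2.1.1 (add not not (a and not c)):
            not not (a and not c): α-rule — add a, not c.
            ○ open, literals {a=1, c=0, d=1}.
          branch 2.1.2 (add not not (e implies c)):
            not not (e implies c): β-rule — branch into not e  //  c.
              branch 2.1.2.1 (add not e):
                ○ open, literals {d=1, e=0}.
              branch 2.1.2.2 (add c):
                ○ open, literals {c=1, d=1}.
      branch 2.2 (add a):
        not (not (a and not c) and not (e implies c)): β-rule — branch into not not (a and not c)  //  not not (e implies c).
          branch 2.2.1 (add not not (a and not c)):
            not not (a and not c): α-rule — add a, not c.
            ○ open, literals {a=1, c=0}.
          branch 2.2.2 (add not not (e implies c)):
            not not (e implies c): β-rule — branch into not e  //  c.
              branch 2.2.2.1 (add not e):
                ○ open, literals {a=1, e=0}.
              branch 2.2.2.2 (add c):
                ○ open, literals {a=1, c=1}.
0 branches closed, 8 open.
Each open branch fixes some atoms; the unmentioned ones are free. Counting distinct full assignments: branch {c=1, d=1} (a, b, e) contributes 8 new; branch {a=1, c=1} (b, d, e) contributes 4 new; branch {a=1, c=0, d=1} (b, e) contributes 4 new; branch {d=1, e=0} (a, b, c) contributes 2 new; branch {c=1, d=1} (a, b, e) contributes 0 new; branch {a=1, c=0} (b, d, e) contributes 4 new; branch {a=1, e=0} (b, c, d) contributes 0 new; branch {a=1, c=1} (b, d, e) contributes 0 new. Total: 22.

22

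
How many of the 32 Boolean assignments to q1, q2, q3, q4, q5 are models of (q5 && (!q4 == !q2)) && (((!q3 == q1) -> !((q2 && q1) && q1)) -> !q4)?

Initial set: {((q5 && (!q4 == !q2)) && (((!q3 == q1) -> !((q2 && q1) && q1)) -> !q4))}.
((q5 && (!q4 == !q2)) && (((!q3 == q1) -> !((q2 && q1) && q1)) -> !q4)): α-rule — add (q5 && (!q4 == !q2)), (((!q3 == q1) -> !((q2 && q1) && q1)) -> !q4).
(q5 && (!q4 == !q2)): α-rule — add q5, (!q4 == !q2).
(((!q3 == q1) -> !((q2 && q1) && q1)) -> !q4): β-rule — branch into !((!q3 == q1) -> !((q2 && q1) && q1))  //  !q4.
  branch 1 (add !((!q3 == q1) -> !((q2 && q1) && q1))):
    !((!q3 == q1) -> !((q2 && q1) && q1)): α-rule — add (!q3 == q1), !!((q2 && q1) && q1).
    !!((q2 && q1) && q1): α-rule — add (q2 && q1), q1.
    (q2 && q1): α-rule — add q2, q1.
    (!q4 == !q2): β-rule — branch into !q4, !q2  //  !!q4, !!q2.
      branch 1.1 (add !q4, !q2):
        × closes — contains both q2 and !q2.
      branch 1.2 (add !!q4, !!q2):
        (!q3 == q1): β-rule — branch into !q3, q1  //  !!q3, !q1.
          branch 1.2.1 (add !q3, q1):
            ○ open, literals {q1=T, q2=T, q3=F, q4=T, q5=T}.
          branch 1.2.2 (add !!q3, !q1):
            × closes — contains both q1 and !q1.
  branch 2 (add !q4):
    (!q4 == !q2): β-rule — branch into !q4, !q2  //  !!q4, !!q2.
      branch 2.1 (add !q4, !q2):
        ○ open, literals {q2=F, q4=F, q5=T}.
      branch 2.2 (add !!q4, !!q2):
        × closes — contains both q4 and !q4.
3 branches closed, 2 open.
Each open branch fixes some atoms; the unmentioned ones are free. Counting distinct full assignments: branch {q1=T, q2=T, q3=F, q4=T, q5=T} (none free) contributes 1 new; branch {q2=F, q4=F, q5=T} (q1, q3) contributes 4 new. Total: 5.

5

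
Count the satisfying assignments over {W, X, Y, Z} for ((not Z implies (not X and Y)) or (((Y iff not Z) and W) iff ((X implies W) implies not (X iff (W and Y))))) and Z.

8

Initial set: {(((not Z implies (not X and Y)) or (((Y iff not Z) and W) iff ((X implies W) implies not (X iff (W and Y))))) and Z)}.
(((not Z implies (not X and Y)) or (((Y iff not Z) and W) iff ((X implies W) implies not (X iff (W and Y))))) and Z): α-rule — add ((not Z implies (not X and Y)) or (((Y iff not Z) and W) iff ((X implies W) implies not (X iff (W and Y))))), Z.
((not Z implies (not X and Y)) or (((Y iff not Z) and W) iff ((X implies W) implies not (X iff (W and Y))))): β-rule — branch into (not Z implies (not X and Y))  //  (((Y iff not Z) and W) iff ((X implies W) implies not (X iff (W and Y)))).
  branch 1 (add (not Z implies (not X and Y))):
    (not Z implies (not X and Y)): β-rule — branch into not not Z  //  (not X and Y).
      branch 1.1 (add not not Z):
        ○ open, literals {Z=1}.
      branch 1.2 (add (not X and Y)):
        (not X and Y): α-rule — add not X, Y.
        ○ open, literals {X=0, Y=1, Z=1}.
  branch 2 (add (((Y iff not Z) and W) iff ((X implies W) implies not (X iff (W and Y))))):
    (((Y iff not Z) and W) iff ((X implies W) implies not (X iff (W and Y)))): β-rule — branch into ((Y iff not Z) and W), ((X implies W) implies not (X iff (W and Y)))  //  not ((Y iff not Z) and W), not ((X implies W) implies not (X iff (W and Y))).
      branch 2.1 (add ((Y iff not Z) and W), ((X implies W) implies not (X iff (W and Y)))):
        ((Y iff not Z) and W): α-rule — add (Y iff not Z), W.
        ((X implies W) implies not (X iff (W and Y))): β-rule — branch into not (X implies W)  //  not (X iff (W and Y)).
          branch 2.1.1 (add not (X implies W)):
            not (X implies W): α-rule — add X, not W.
            × closes — contains both W and not W.
          branch 2.1.2 (add not (X iff (W and Y))):
            (Y iff not Z): β-rule — branch into Y, not Z  //  not Y, not not Z.
              branch 2.1.2.1 (add Y, not Z):
                × closes — contains both Z and not Z.
              branch 2.1.2.2 (add not Y, not not Z):
                not (X iff (W and Y)): β-rule — branch into X, not (W and Y)  //  not X, (W and Y).
                  branch 2.1.2.2.1 (add X, not (W and Y)):
                    not (W and Y): β-rule — branch into not W  //  not Y.
                      branch 2.1.2.2.1.1 (add not W):
                        × closes — contains both W and not W.
                      branch 2.1.2.2.1.2 (add not Y):
                        ○ open, literals {W=1, X=1, Y=0, Z=1}.
                  branch 2.1.2.2.2 (add not X, (W and Y)):
                    (W and Y): α-rule — add W, Y.
                    × closes — contains both Y and not Y.
      branch 2.2 (add not ((Y iff not Z) and W), not ((X implies W) implies not (X iff (W and Y)))):
        not ((X implies W) implies not (X iff (W and Y))): α-rule — add (X implies W), not not (X iff (W and Y)).
        not ((Y iff not Z) and W): β-rule — branch into not (Y iff not Z)  //  not W.
          branch 2.2.1 (add not (Y iff not Z)):
            (X implies W): β-rule — branch into not X  //  W.
              branch 2.2.1.1 (add not X):
                not not (X iff (W and Y)): β-rule — branch into X, (W and Y)  //  not X, not (W and Y).
                  branch 2.2.1.1.1 (add X, (W and Y)):
                    × closes — contains both X and not X.
                  branch 2.2.1.1.2 (add not X, not (W and Y)):
                    not (Y iff not Z): β-rule — branch into Y, not not Z  //  not Y, not Z.
                      branch 2.2.1.1.2.1 (add Y, not not Z):
                        not (W and Y): β-rule — branch into not W  //  not Y.
                          branch 2.2.1.1.2.1.1 (add not W):
                            ○ open, literals {W=0, X=0, Y=1, Z=1}.
                          branch 2.2.1.1.2.1.2 (add not Y):
                            × closes — contains both Y and not Y.
                      branch 2.2.1.1.2.2 (add not Y, not Z):
                        × closes — contains both Z and not Z.
              branch 2.2.1.2 (add W):
                not not (X iff (W and Y)): β-rule — branch into X, (W and Y)  //  not X, not (W and Y).
                  branch 2.2.1.2.1 (add X, (W and Y)):
                    (W and Y): α-rule — add W, Y.
                    not (Y iff not Z): β-rule — branch into Y, not not Z  //  not Y, not Z.
                      branch 2.2.1.2.1.1 (add Y, not not Z):
                        ○ open, literals {W=1, X=1, Y=1, Z=1}.
                      branch 2.2.1.2.1.2 (add not Y, not Z):
                        × closes — contains both Y and not Y.
                  branch 2.2.1.2.2 (add not X, not (W and Y)):
                    not (Y iff not Z): β-rule — branch into Y, not not Z  //  not Y, not Z.
                      branch 2.2.1.2.2.1 (add Y, not not Z):
                        not (W and Y): β-rule — branch into not W  //  not Y.
                          branch 2.2.1.2.2.1.1 (add not W):
                            × closes — contains both W and not W.
                          branch 2.2.1.2.2.1.2 (add not Y):
                            × closes — contains both Y and not Y.
                      branch 2.2.1.2.2.2 (add not Y, not Z):
                        × closes — contains both Z and not Z.
          branch 2.2.2 (add not W):
            (X implies W): β-rule — branch into not X  //  W.
              branch 2.2.2.1 (add not X):
                not not (X iff (W and Y)): β-rule — branch into X, (W and Y)  //  not X, not (W and Y).
                  branch 2.2.2.1.1 (add X, (W and Y)):
                    × closes — contains both X and not X.
                  branch 2.2.2.1.2 (add not X, not (W and Y)):
                    not (W and Y): β-rule — branch into not W  //  not Y.
                      branch 2.2.2.1.2.1 (add not W):
                        ○ open, literals {W=0, X=0, Z=1}.
                      branch 2.2.2.1.2.2 (add not Y):
                        ○ open, literals {W=0, X=0, Y=0, Z=1}.
              branch 2.2.2.2 (add W):
                × closes — contains both W and not W.
13 branches closed, 7 open.
Each open branch fixes some atoms; the unmentioned ones are free. Counting distinct full assignments: branch {Z=1} (W, X, Y) contributes 8 new; branch {X=0, Y=1, Z=1} (W) contributes 0 new; branch {W=1, X=1, Y=0, Z=1} (none free) contributes 0 new; branch {W=0, X=0, Y=1, Z=1} (none free) contributes 0 new; branch {W=1, X=1, Y=1, Z=1} (none free) contributes 0 new; branch {W=0, X=0, Z=1} (Y) contributes 0 new; branch {W=0, X=0, Y=0, Z=1} (none free) contributes 0 new. Total: 8.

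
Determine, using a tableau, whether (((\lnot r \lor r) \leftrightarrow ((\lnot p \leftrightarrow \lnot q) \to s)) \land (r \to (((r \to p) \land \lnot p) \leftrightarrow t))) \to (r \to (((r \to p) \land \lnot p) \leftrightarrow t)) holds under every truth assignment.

Valid

Assume the negation and expand:
Initial set: {F ((((\lnot r \lor r) \leftrightarrow ((\lnot p \leftrightarrow \lnot q) \to s)) \land (r \to (((r \to p) \land \lnot p) \leftrightarrow t))) \to (r \to (((r \to p) \land \lnot p) \leftrightarrow t)))}.
F ((((\lnot r \lor r) \leftrightarrow ((\lnot p \leftrightarrow \lnot q) \to s)) \land (r \to (((r \to p) \land \lnot p) \leftrightarrow t))) \to (r \to (((r \to p) \land \lnot p) \leftrightarrow t))): α-rule — add T (((\lnot r \lor r) \leftrightarrow ((\lnot p \leftrightarrow \lnot q) \to s)) \land (r \to (((r \to p) \land \lnot p) \leftrightarrow t))), F (r \to (((r \to p) \land \lnot p) \leftrightarrow t)).
T (((\lnot r \lor r) \leftrightarrow ((\lnot p \leftrightarrow \lnot q) \to s)) \land (r \to (((r \to p) \land \lnot p) \leftrightarrow t))): α-rule — add T ((\lnot r \lor r) \leftrightarrow ((\lnot p \leftrightarrow \lnot q) \to s)), T (r \to (((r \to p) \land \lnot p) \leftrightarrow t)).
F (r \to (((r \to p) \land \lnot p) \leftrightarrow t)): α-rule — add T r, F (((r \to p) \land \lnot p) \leftrightarrow t).
T ((\lnot r \lor r) \leftrightarrow ((\lnot p \leftrightarrow \lnot q) \to s)): β-rule — branch into T (\lnot r \lor r), T ((\lnot p \leftrightarrow \lnot q) \to s)  //  F (\lnot r \lor r), F ((\lnot p \leftrightarrow \lnot q) \to s).
  branch 1 (add T (\lnot r \lor r), T ((\lnot p \leftrightarrow \lnot q) \to s)):
    T (r \to (((r \to p) \land \lnot p) \leftrightarrow t)): β-rule — branch into F r  //  T (((r \to p) \land \lnot p) \leftrightarrow t).
      branch 1.1 (add F r):
        × closes — contains both r and \lnot r.
      branch 1.2 (add T (((r \to p) \land \lnot p) \leftrightarrow t)):
        F (((r \to p) \land \lnot p) \leftrightarrow t): β-rule — branch into T ((r \to p) \land \lnot p), F t  //  F ((r \to p) \land \lnot p), T t.
          branch 1.2.1 (add T ((r \to p) \land \lnot p), F t):
            T ((r \to p) \land \lnot p): α-rule — add T (r \to p), T \lnot p.
            T (\lnot r \lor r): β-rule — branch into T \lnot r  //  T r.
              branch 1.2.1.1 (add T \lnot r):
                × closes — contains both r and \lnot r.
              branch 1.2.1.2 (add T r):
                T ((\lnot p \leftrightarrow \lnot q) \to s): β-rule — branch into F (\lnot p \leftrightarrow \lnot q)  //  T s.
                  branch 1.2.1.2.1 (add F (\lnot p \leftrightarrow \lnot q)):
                    T (((r \to p) \land \lnot p) \leftrightarrow t): β-rule — branch into T ((r \to p) \land \lnot p), T t  //  F ((r \to p) \land \lnot p), F t.
                      branch 1.2.1.2.1.1 (add T ((r \to p) \land \lnot p), T t):
                        × closes — contains both t and \lnot t.
                      branch 1.2.1.2.1.2 (add F ((r \to p) \land \lnot p), F t):
                        T (r \to p): β-rule — branch into F r  //  T p.
                          branch 1.2.1.2.1.2.1 (add F r):
                            × closes — contains both r and \lnot r.
                          branch 1.2.1.2.1.2.2 (add T p):
                            × closes — contains both p and \lnot p.
                  branch 1.2.1.2.2 (add T s):
                    T (((r \to p) \land \lnot p) \leftrightarrow t): β-rule — branch into T ((r \to p) \land \lnot p), T t  //  F ((r \to p) \land \lnot p), F t.
                      branch 1.2.1.2.2.1 (add T ((r \to p) \land \lnot p), T t):
                        × closes — contains both t and \lnot t.
                      branch 1.2.1.2.2.2 (add F ((r \to p) \land \lnot p), F t):
                        T (r \to p): β-rule — branch into F r  //  T p.
                          branch 1.2.1.2.2.2.1 (add F r):
                            × closes — contains both r and \lnot r.
                          branch 1.2.1.2.2.2.2 (add T p):
                            × closes — contains both p and \lnot p.
          branch 1.2.2 (add F ((r \to p) \land \lnot p), T t):
            T (\lnot r \lor r): β-rule — branch into T \lnot r  //  T r.
              branch 1.2.2.1 (add T \lnot r):
                × closes — contains both r and \lnot r.
              branch 1.2.2.2 (add T r):
                T ((\lnot p \leftrightarrow \lnot q) \to s): β-rule — branch into F (\lnot p \leftrightarrow \lnot q)  //  T s.
                  branch 1.2.2.2.1 (add F (\lnot p \leftrightarrow \lnot q)):
                    T (((r \to p) \land \lnot p) \leftrightarrow t): β-rule — branch into T ((r \to p) \land \lnot p), T t  //  F ((r \to p) \land \lnot p), F t.
                      branch 1.2.2.2.1.1 (add T ((r \to p) \land \lnot p), T t):
                        T ((r \to p) \land \lnot p): α-rule — add T (r \to p), T \lnot p.
                        F ((r \to p) \land \lnot p): β-rule — branch into F (r \to p)  //  F \lnot p.
                          branch 1.2.2.2.1.1.1 (add F (r \to p)):
                            F (r \to p): α-rule — add T r, F p.
                            F (\lnot p \leftrightarrow \lnot q): β-rule — branch into T \lnot p, F \lnot q  //  F \lnot p, T \lnot q.
                              branch 1.2.2.2.1.1.1.1 (add T \lnot p, F \lnot q):
                                T (r \to p): β-rule — branch into F r  //  T p.
                                  branch 1.2.2.2.1.1.1.1.1 (add F r):
                                    × closes — contains both r and \lnot r.
                                  branch 1.2.2.2.1.1.1.1.2 (add T p):
                                    × closes — contains both p and \lnot p.
                              branch 1.2.2.2.1.1.1.2 (add F \lnot p, T \lnot q):
                                × closes — contains both p and \lnot p.
                          branch 1.2.2.2.1.1.2 (add F \lnot p):
                            × closes — contains both p and \lnot p.
                      branch 1.2.2.2.1.2 (add F ((r \to p) \land \lnot p), F t):
                        × closes — contains both t and \lnot t.
                  branch 1.2.2.2.2 (add T s):
                    T (((r \to p) \land \lnot p) \leftrightarrow t): β-rule — branch into T ((r \to p) \land \lnot p), T t  //  F ((r \to p) \land \lnot p), F t.
                      branch 1.2.2.2.2.1 (add T ((r \to p) \land \lnot p), T t):
                        T ((r \to p) \land \lnot p): α-rule — add T (r \to p), T \lnot p.
                        F ((r \to p) \land \lnot p): β-rule — branch into F (r \to p)  //  F \lnot p.
                          branch 1.2.2.2.2.1.1 (add F (r \to p)):
                            F (r \to p): α-rule — add T r, F p.
                            T (r \to p): β-rule — branch into F r  //  T p.
                              branch 1.2.2.2.2.1.1.1 (add F r):
                                × closes — contains both r and \lnot r.
                              branch 1.2.2.2.2.1.1.2 (add T p):
                                × closes — contains both p and \lnot p.
                          branch 1.2.2.2.2.1.2 (add F \lnot p):
                            × closes — contains both p and \lnot p.
                      branch 1.2.2.2.2.2 (add F ((r \to p) \land \lnot p), F t):
                        × closes — contains both t and \lnot t.
  branch 2 (add F (\lnot r \lor r), F ((\lnot p \leftrightarrow \lnot q) \to s)):
    F (\lnot r \lor r): α-rule — add F \lnot r, F r.
    × closes — contains both r and \lnot r.
All 19 branches close.
Every branch closed, so the negation is unsatisfiable and the formula is valid.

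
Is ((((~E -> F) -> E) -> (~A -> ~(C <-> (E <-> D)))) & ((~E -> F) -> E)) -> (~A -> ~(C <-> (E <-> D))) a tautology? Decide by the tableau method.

Assume the negation and expand:
Initial set: {~(((((~E -> F) -> E) -> (~A -> ~(C <-> (E <-> D)))) & ((~E -> F) -> E)) -> (~A -> ~(C <-> (E <-> D))))}.
~(((((~E -> F) -> E) -> (~A -> ~(C <-> (E <-> D)))) & ((~E -> F) -> E)) -> (~A -> ~(C <-> (E <-> D)))): α-rule — add ((((~E -> F) -> E) -> (~A -> ~(C <-> (E <-> D)))) & ((~E -> F) -> E)), ~(~A -> ~(C <-> (E <-> D))).
((((~E -> F) -> E) -> (~A -> ~(C <-> (E <-> D)))) & ((~E -> F) -> E)): α-rule — add (((~E -> F) -> E) -> (~A -> ~(C <-> (E <-> D)))), ((~E -> F) -> E).
~(~A -> ~(C <-> (E <-> D))): α-rule — add ~A, ~~(C <-> (E <-> D)).
(((~E -> F) -> E) -> (~A -> ~(C <-> (E <-> D)))): β-rule — branch into ~((~E -> F) -> E)  //  (~A -> ~(C <-> (E <-> D))).
  branch 1 (add ~((~E -> F) -> E)):
    ~((~E -> F) -> E): α-rule — add (~E -> F), ~E.
    ((~E -> F) -> E): β-rule — branch into ~(~E -> F)  //  E.
      branch 1.1 (add ~(~E -> F)):
        ~(~E -> F): α-rule — add ~E, ~F.
        ~~(C <-> (E <-> D)): β-rule — branch into C, (E <-> D)  //  ~C, ~(E <-> D).
          branch 1.1.1 (add C, (E <-> D)):
            (~E -> F): β-rule — branch into ~~E  //  F.
              branch 1.1.1.1 (add ~~E):
                × closes — contains both E and ~E.
              branch 1.1.1.2 (add F):
                × closes — contains both F and ~F.
          branch 1.1.2 (add ~C, ~(E <-> D)):
            (~E -> F): β-rule — branch into ~~E  //  F.
              branch 1.1.2.1 (add ~~E):
                × closes — contains both E and ~E.
              branch 1.1.2.2 (add F):
                × closes — contains both F and ~F.
      branch 1.2 (add E):
        × closes — contains both E and ~E.
  branch 2 (add (~A -> ~(C <-> (E <-> D)))):
    ((~E -> F) -> E): β-rule — branch into ~(~E -> F)  //  E.
      branch 2.1 (add ~(~E -> F)):
        ~(~E -> F): α-rule — add ~E, ~F.
        ~~(C <-> (E <-> D)): β-rule — branch into C, (E <-> D)  //  ~C, ~(E <-> D).
          branch 2.1.1 (add C, (E <-> D)):
            (~A -> ~(C <-> (E <-> D))): β-rule — branch into ~~A  //  ~(C <-> (E <-> D)).
              branch 2.1.1.1 (add ~~A):
                × closes — contains both A and ~A.
              branch 2.1.1.2 (add ~(C <-> (E <-> D))):
                (E <-> D): β-rule — branch into E, D  //  ~E, ~D.
                  branch 2.1.1.2.1 (add E, D):
                    × closes — contains both E and ~E.
                  branch 2.1.1.2.2 (add ~E, ~D):
                    ~(C <-> (E <-> D)): β-rule — branch into C, ~(E <-> D)  //  ~C, (E <-> D).
                      branch 2.1.1.2.2.1 (add C, ~(E <-> D)):
                        ~(E <-> D): β-rule — branch into E, ~D  //  ~E, D.
                          branch 2.1.1.2.2.1.1 (add E, ~D):
                            × closes — contains both E and ~E.
                          branch 2.1.1.2.2.1.2 (add ~E, D):
                            × closes — contains both D and ~D.
                      branch 2.1.1.2.2.2 (add ~C, (E <-> D)):
                        × closes — contains both C and ~C.
          branch 2.1.2 (add ~C, ~(E <-> D)):
            (~A -> ~(C <-> (E <-> D))): β-rule — branch into ~~A  //  ~(C <-> (E <-> D)).
              branch 2.1.2.1 (add ~~A):
                × closes — contains both A and ~A.
              branch 2.1.2.2 (add ~(C <-> (E <-> D))):
                ~(E <-> D): β-rule — branch into E, ~D  //  ~E, D.
                  branch 2.1.2.2.1 (add E, ~D):
                    × closes — contains both E and ~E.
                  branch 2.1.2.2.2 (add ~E, D):
                    ~(C <-> (E <-> D)): β-rule — branch into C, ~(E <-> D)  //  ~C, (E <-> D).
                      branch 2.1.2.2.2.1 (add C, ~(E <-> D)):
                        × closes — contains both C and ~C.
                      branch 2.1.2.2.2.2 (add ~C, (E <-> D)):
                        (E <-> D): β-rule — branch into E, D  //  ~E, ~D.
                          branch 2.1.2.2.2.2.1 (add E, D):
                            × closes — contains both E and ~E.
                          branch 2.1.2.2.2.2.2 (add ~E, ~D):
                            × closes — contains both D and ~D.
      branch 2.2 (add E):
        ~~(C <-> (E <-> D)): β-rule — branch into C, (E <-> D)  //  ~C, ~(E <-> D).
          branch 2.2.1 (add C, (E <-> D)):
            (~A -> ~(C <-> (E <-> D))): β-rule — branch into ~~A  //  ~(C <-> (E <-> D)).
              branch 2.2.1.1 (add ~~A):
                × closes — contains both A and ~A.
              branch 2.2.1.2 (add ~(C <-> (E <-> D))):
                (E <-> D): β-rule — branch into E, D  //  ~E, ~D.
                  branch 2.2.1.2.1 (add E, D):
                    ~(C <-> (E <-> D)): β-rule — branch into C, ~(E <-> D)  //  ~C, (E <-> D).
                      branch 2.2.1.2.1.1 (add C, ~(E <-> D)):
                        ~(E <-> D): β-rule — branch into E, ~D  //  ~E, D.
                          branch 2.2.1.2.1.1.1 (add E, ~D):
                            × closes — contains both D and ~D.
                          branch 2.2.1.2.1.1.2 (add ~E, D):
                            × closes — contains both E and ~E.
                      branch 2.2.1.2.1.2 (add ~C, (E <-> D)):
                        × closes — contains both C and ~C.
                  branch 2.2.1.2.2 (add ~E, ~D):
                    × closes — contains both E and ~E.
          branch 2.2.2 (add ~C, ~(E <-> D)):
            (~A -> ~(C <-> (E <-> D))): β-rule — branch into ~~A  //  ~(C <-> (E <-> D)).
              branch 2.2.2.1 (add ~~A):
                × closes — contains both A and ~A.
              branch 2.2.2.2 (add ~(C <-> (E <-> D))):
                ~(E <-> D): β-rule — branch into E, ~D  //  ~E, D.
                  branch 2.2.2.2.1 (add E, ~D):
                    ~(C <-> (E <-> D)): β-rule — branch into C, ~(E <-> D)  //  ~C, (E <-> D).
                      branch 2.2.2.2.1.1 (add C, ~(E <-> D)):
                        × closes — contains both C and ~C.
                      branch 2.2.2.2.1.2 (add ~C, (E <-> D)):
                        (E <-> D): β-rule — branch into E, D  //  ~E, ~D.
                          branch 2.2.2.2.1.2.1 (add E, D):
                            × closes — contains both D and ~D.
                          branch 2.2.2.2.1.2.2 (add ~E, ~D):
                            × closes — contains both E and ~E.
                  branch 2.2.2.2.2 (add ~E, D):
                    × closes — contains both E and ~E.
All 25 branches close.
Every branch closed, so the negation is unsatisfiable and the formula is valid.

Valid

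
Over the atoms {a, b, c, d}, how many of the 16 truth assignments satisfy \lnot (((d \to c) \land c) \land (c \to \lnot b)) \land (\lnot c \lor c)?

12

Initial set: {(\lnot (((d \to c) \land c) \land (c \to \lnot b)) \land (\lnot c \lor c))}.
(\lnot (((d \to c) \land c) \land (c \to \lnot b)) \land (\lnot c \lor c)): α-rule — add \lnot (((d \to c) \land c) \land (c \to \lnot b)), (\lnot c \lor c).
\lnot (((d \to c) \land c) \land (c \to \lnot b)): β-rule — branch into \lnot ((d \to c) \land c)  //  \lnot (c \to \lnot b).
  branch 1 (add \lnot ((d \to c) \land c)):
    (\lnot c \lor c): β-rule — branch into \lnot c  //  c.
      branch 1.1 (add \lnot c):
        \lnot ((d \to c) \land c): β-rule — branch into \lnot (d \to c)  //  \lnot c.
          branch 1.1.1 (add \lnot (d \to c)):
            \lnot (d \to c): α-rule — add d, \lnot c.
            ○ open, literals {c=F, d=T}.
          branch 1.1.2 (add \lnot c):
            ○ open, literals {c=F}.
      branch 1.2 (add c):
        \lnot ((d \to c) \land c): β-rule — branch into \lnot (d \to c)  //  \lnot c.
          branch 1.2.1 (add \lnot (d \to c)):
            \lnot (d \to c): α-rule — add d, \lnot c.
            × closes — contains both c and \lnot c.
          branch 1.2.2 (add \lnot c):
            × closes — contains both c and \lnot c.
  branch 2 (add \lnot (c \to \lnot b)):
    \lnot (c \to \lnot b): α-rule — add c, \lnot \lnot b.
    (\lnot c \lor c): β-rule — branch into \lnot c  //  c.
      branch 2.1 (add \lnot c):
        × closes — contains both c and \lnot c.
      branch 2.2 (add c):
        ○ open, literals {b=T, c=T}.
3 branches closed, 3 open.
Each open branch fixes some atoms; the unmentioned ones are free. Counting distinct full assignments: branch {c=F, d=T} (a, b) contributes 4 new; branch {c=F} (a, b, d) contributes 4 new; branch {b=T, c=T} (a, d) contributes 4 new. Total: 12.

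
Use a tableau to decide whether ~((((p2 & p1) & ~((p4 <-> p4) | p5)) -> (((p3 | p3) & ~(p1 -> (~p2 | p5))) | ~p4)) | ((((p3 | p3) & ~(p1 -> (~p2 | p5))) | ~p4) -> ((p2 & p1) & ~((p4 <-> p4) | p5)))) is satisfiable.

Unsatisfiable

Initial set: {~((((p2 & p1) & ~((p4 <-> p4) | p5)) -> (((p3 | p3) & ~(p1 -> (~p2 | p5))) | ~p4)) | ((((p3 | p3) & ~(p1 -> (~p2 | p5))) | ~p4) -> ((p2 & p1) & ~((p4 <-> p4) | p5))))}.
~((((p2 & p1) & ~((p4 <-> p4) | p5)) -> (((p3 | p3) & ~(p1 -> (~p2 | p5))) | ~p4)) | ((((p3 | p3) & ~(p1 -> (~p2 | p5))) | ~p4) -> ((p2 & p1) & ~((p4 <-> p4) | p5)))): α-rule — add ~(((p2 & p1) & ~((p4 <-> p4) | p5)) -> (((p3 | p3) & ~(p1 -> (~p2 | p5))) | ~p4)), ~((((p3 | p3) & ~(p1 -> (~p2 | p5))) | ~p4) -> ((p2 & p1) & ~((p4 <-> p4) | p5))).
~(((p2 & p1) & ~((p4 <-> p4) | p5)) -> (((p3 | p3) & ~(p1 -> (~p2 | p5))) | ~p4)): α-rule — add ((p2 & p1) & ~((p4 <-> p4) | p5)), ~(((p3 | p3) & ~(p1 -> (~p2 | p5))) | ~p4).
~((((p3 | p3) & ~(p1 -> (~p2 | p5))) | ~p4) -> ((p2 & p1) & ~((p4 <-> p4) | p5))): α-rule — add (((p3 | p3) & ~(p1 -> (~p2 | p5))) | ~p4), ~((p2 & p1) & ~((p4 <-> p4) | p5)).
((p2 & p1) & ~((p4 <-> p4) | p5)): α-rule — add (p2 & p1), ~((p4 <-> p4) | p5).
~(((p3 | p3) & ~(p1 -> (~p2 | p5))) | ~p4): α-rule — add ~((p3 | p3) & ~(p1 -> (~p2 | p5))), ~~p4.
(p2 & p1): α-rule — add p2, p1.
~((p4 <-> p4) | p5): α-rule — add ~(p4 <-> p4), ~p5.
(((p3 | p3) & ~(p1 -> (~p2 | p5))) | ~p4): β-rule — branch into ((p3 | p3) & ~(p1 -> (~p2 | p5)))  //  ~p4.
  branch 1 (add ((p3 | p3) & ~(p1 -> (~p2 | p5)))):
    ((p3 | p3) & ~(p1 -> (~p2 | p5))): α-rule — add (p3 | p3), ~(p1 -> (~p2 | p5)).
    ~(p1 -> (~p2 | p5)): α-rule — add p1, ~(~p2 | p5).
    ~(~p2 | p5): α-rule — add ~~p2, ~p5.
    ~((p2 & p1) & ~((p4 <-> p4) | p5)): β-rule — branch into ~(p2 & p1)  //  ~~((p4 <-> p4) | p5).
      branch 1.1 (add ~(p2 & p1)):
        ~((p3 | p3) & ~(p1 -> (~p2 | p5))): β-rule — branch into ~(p3 | p3)  //  ~~(p1 -> (~p2 | p5)).
          branch 1.1.1 (add ~(p3 | p3)):
            ~(p3 | p3): α-rule — add ~p3, ~p3.
            ~(p4 <-> p4): β-rule — branch into p4, ~p4  //  ~p4, p4.
              branch 1.1.1.1 (add p4, ~p4):
                × closes — contains both p4 and ~p4.
              branch 1.1.1.2 (add ~p4, p4):
                × closes — contains both p4 and ~p4.
          branch 1.1.2 (add ~~(p1 -> (~p2 | p5))):
            ~(p4 <-> p4): β-rule — branch into p4, ~p4  //  ~p4, p4.
              branch 1.1.2.1 (add p4, ~p4):
                × closes — contains both p4 and ~p4.
              branch 1.1.2.2 (add ~p4, p4):
                × closes — contains both p4 and ~p4.
      branch 1.2 (add ~~((p4 <-> p4) | p5)):
        ~((p3 | p3) & ~(p1 -> (~p2 | p5))): β-rule — branch into ~(p3 | p3)  //  ~~(p1 -> (~p2 | p5)).
          branch 1.2.1 (add ~(p3 | p3)):
            ~(p3 | p3): α-rule — add ~p3, ~p3.
            ~(p4 <-> p4): β-rule — branch into p4, ~p4  //  ~p4, p4.
              branch 1.2.1.1 (add p4, ~p4):
                × closes — contains both p4 and ~p4.
              branch 1.2.1.2 (add ~p4, p4):
                × closes — contains both p4 and ~p4.
          branch 1.2.2 (add ~~(p1 -> (~p2 | p5))):
            ~(p4 <-> p4): β-rule — branch into p4, ~p4  //  ~p4, p4.
              branch 1.2.2.1 (add p4, ~p4):
                × closes — contains both p4 and ~p4.
              branch 1.2.2.2 (add ~p4, p4):
                × closes — contains both p4 and ~p4.
  branch 2 (add ~p4):
    × closes — contains both p4 and ~p4.
All 9 branches close.
Every branch closed; the formula is unsatisfiable.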